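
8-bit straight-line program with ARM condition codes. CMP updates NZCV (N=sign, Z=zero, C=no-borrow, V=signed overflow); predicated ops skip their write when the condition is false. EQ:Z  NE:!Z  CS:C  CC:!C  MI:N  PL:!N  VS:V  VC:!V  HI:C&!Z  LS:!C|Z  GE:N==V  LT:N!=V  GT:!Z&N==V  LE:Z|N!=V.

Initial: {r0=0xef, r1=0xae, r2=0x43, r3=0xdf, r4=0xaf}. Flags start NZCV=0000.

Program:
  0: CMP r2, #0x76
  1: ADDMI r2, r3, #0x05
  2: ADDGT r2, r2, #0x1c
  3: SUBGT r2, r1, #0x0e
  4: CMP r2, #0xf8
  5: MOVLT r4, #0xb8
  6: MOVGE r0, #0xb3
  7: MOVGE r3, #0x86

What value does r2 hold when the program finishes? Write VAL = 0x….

[0] flags=1000 → (cmp)
[1] flags=1000 MI?T → r2=0xe4
[2] flags=1000 GT?F → skip
[3] flags=1000 GT?F → skip
[4] flags=1000 → (cmp)
[5] flags=1000 LT?T → r4=0xb8
[6] flags=1000 GE?F → skip
[7] flags=1000 GE?F → skip

VAL = 0xe4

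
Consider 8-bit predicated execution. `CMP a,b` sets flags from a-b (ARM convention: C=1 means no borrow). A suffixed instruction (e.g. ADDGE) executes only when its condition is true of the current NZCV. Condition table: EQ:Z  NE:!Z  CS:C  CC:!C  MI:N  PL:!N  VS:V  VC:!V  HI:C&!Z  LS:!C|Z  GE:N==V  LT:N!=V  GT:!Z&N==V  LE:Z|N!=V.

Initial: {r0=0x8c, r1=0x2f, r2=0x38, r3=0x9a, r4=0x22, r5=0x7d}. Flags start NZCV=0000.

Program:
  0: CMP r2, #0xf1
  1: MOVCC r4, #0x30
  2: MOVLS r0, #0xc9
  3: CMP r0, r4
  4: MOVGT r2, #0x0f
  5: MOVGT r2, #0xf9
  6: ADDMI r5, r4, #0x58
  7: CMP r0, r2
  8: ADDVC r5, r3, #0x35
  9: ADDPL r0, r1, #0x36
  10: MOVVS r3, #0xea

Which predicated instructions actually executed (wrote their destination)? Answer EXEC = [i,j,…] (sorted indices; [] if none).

EXEC = [1,2,6,8]

0: ✓ CMP  NZCV=0000
1: ✓ MOVCC  r4←0x30
2: ✓ MOVLS  r0←0xc9
3: ✓ CMP  NZCV=1010
4: · MOVGT
5: · MOVGT
6: ✓ ADDMI  r5←0x88
7: ✓ CMP  NZCV=1010
8: ✓ ADDVC  r5←0xcf
9: · ADDPL
10: · MOVVS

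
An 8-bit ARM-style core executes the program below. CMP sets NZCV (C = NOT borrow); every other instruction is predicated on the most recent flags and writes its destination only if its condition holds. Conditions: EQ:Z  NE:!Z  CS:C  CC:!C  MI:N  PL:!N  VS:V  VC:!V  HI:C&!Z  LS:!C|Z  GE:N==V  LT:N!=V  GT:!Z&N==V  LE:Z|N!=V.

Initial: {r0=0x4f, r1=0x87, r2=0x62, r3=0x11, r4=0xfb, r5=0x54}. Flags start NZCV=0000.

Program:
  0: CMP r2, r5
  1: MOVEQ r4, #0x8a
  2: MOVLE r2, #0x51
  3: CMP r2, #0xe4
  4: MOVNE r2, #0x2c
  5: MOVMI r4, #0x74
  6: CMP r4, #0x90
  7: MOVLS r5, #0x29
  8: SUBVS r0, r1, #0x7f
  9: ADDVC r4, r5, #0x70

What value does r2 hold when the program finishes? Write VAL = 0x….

0: ✓ CMP  NZCV=0010
1: · MOVEQ
2: · MOVLE
3: ✓ CMP  NZCV=0000
4: ✓ MOVNE  r2←0x2c
5: · MOVMI
6: ✓ CMP  NZCV=0010
7: · MOVLS
8: · SUBVS
9: ✓ ADDVC  r4←0xc4

VAL = 0x2c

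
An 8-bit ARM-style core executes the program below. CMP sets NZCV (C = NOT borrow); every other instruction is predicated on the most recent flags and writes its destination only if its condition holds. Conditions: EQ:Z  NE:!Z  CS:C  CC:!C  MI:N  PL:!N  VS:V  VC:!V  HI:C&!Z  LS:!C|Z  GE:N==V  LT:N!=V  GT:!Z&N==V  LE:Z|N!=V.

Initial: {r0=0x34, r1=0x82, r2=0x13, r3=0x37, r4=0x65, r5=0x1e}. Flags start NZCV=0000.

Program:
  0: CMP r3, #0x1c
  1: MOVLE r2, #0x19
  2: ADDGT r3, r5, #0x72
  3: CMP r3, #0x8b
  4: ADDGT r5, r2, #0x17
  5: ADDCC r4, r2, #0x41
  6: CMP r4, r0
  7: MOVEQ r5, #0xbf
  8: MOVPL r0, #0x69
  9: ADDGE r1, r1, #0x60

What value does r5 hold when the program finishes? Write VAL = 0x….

VAL = 0x2a

[0] flags=0010 → (cmp)
[1] flags=0010 LE?F → skip
[2] flags=0010 GT?T → r3=0x90
[3] flags=0010 → (cmp)
[4] flags=0010 GT?T → r5=0x2a
[5] flags=0010 CC?F → skip
[6] flags=0010 → (cmp)
[7] flags=0010 EQ?F → skip
[8] flags=0010 PL?T → r0=0x69
[9] flags=0010 GE?T → r1=0xe2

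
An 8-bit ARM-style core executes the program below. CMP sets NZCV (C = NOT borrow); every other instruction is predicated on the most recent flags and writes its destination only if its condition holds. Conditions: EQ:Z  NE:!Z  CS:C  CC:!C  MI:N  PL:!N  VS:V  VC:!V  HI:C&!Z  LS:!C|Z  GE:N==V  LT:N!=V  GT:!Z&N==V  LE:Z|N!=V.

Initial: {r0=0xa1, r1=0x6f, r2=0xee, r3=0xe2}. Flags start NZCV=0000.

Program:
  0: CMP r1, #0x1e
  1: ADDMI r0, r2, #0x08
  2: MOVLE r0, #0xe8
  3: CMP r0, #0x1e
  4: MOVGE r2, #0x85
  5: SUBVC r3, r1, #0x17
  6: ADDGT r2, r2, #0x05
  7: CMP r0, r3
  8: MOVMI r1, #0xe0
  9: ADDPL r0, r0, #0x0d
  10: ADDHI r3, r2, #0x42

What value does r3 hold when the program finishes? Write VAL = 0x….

[0] flags=0010 → (cmp)
[1] flags=0010 MI?F → skip
[2] flags=0010 LE?F → skip
[3] flags=1010 → (cmp)
[4] flags=1010 GE?F → skip
[5] flags=1010 VC?T → r3=0x58
[6] flags=1010 GT?F → skip
[7] flags=0011 → (cmp)
[8] flags=0011 MI?F → skip
[9] flags=0011 PL?T → r0=0xae
[10] flags=0011 HI?T → r3=0x30

VAL = 0x30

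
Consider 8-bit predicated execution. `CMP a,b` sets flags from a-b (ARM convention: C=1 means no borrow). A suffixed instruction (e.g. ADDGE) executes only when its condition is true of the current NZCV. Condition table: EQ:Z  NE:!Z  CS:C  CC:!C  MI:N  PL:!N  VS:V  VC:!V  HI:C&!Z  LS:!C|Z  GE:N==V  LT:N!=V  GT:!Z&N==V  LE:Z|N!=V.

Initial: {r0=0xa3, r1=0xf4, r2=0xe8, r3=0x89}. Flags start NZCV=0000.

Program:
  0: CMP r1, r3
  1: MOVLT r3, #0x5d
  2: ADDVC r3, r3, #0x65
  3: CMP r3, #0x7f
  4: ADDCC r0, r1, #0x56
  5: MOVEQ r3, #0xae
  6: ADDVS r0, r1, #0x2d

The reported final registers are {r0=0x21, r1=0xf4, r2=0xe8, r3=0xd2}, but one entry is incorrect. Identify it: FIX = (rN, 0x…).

0: ✓ CMP  NZCV=0010
1: · MOVLT
2: ✓ ADDVC  r3←0xee
3: ✓ CMP  NZCV=0011
4: · ADDCC
5: · MOVEQ
6: ✓ ADDVS  r0←0x21

FIX = (r3, 0xee)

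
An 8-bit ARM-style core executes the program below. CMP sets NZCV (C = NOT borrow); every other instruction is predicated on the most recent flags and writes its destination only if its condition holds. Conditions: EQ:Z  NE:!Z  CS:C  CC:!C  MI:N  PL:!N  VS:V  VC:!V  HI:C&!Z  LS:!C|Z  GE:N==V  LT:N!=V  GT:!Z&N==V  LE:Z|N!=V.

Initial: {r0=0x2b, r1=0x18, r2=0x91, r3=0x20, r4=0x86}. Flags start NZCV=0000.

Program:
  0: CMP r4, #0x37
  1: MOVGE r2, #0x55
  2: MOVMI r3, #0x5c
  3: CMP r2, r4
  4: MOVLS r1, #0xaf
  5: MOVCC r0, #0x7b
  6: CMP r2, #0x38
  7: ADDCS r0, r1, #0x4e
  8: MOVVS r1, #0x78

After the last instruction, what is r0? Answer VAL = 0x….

VAL = 0x66

0: ✓ CMP  NZCV=0011
1: · MOVGE
2: · MOVMI
3: ✓ CMP  NZCV=0010
4: · MOVLS
5: · MOVCC
6: ✓ CMP  NZCV=0011
7: ✓ ADDCS  r0←0x66
8: ✓ MOVVS  r1←0x78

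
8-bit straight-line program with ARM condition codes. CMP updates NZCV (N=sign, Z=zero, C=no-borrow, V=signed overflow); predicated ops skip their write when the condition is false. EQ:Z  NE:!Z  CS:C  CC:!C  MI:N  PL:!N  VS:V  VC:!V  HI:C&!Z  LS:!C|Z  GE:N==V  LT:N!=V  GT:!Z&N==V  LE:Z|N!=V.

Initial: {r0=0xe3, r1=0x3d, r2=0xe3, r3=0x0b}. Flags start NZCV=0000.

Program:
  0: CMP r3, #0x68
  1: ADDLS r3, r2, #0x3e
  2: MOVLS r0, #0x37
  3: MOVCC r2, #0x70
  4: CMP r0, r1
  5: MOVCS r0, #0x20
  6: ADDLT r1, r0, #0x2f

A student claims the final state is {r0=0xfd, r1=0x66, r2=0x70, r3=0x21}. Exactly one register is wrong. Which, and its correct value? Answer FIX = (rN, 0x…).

0: ✓ CMP  NZCV=1000
1: ✓ ADDLS  r3←0x21
2: ✓ MOVLS  r0←0x37
3: ✓ MOVCC  r2←0x70
4: ✓ CMP  NZCV=1000
5: · MOVCS
6: ✓ ADDLT  r1←0x66

FIX = (r0, 0x37)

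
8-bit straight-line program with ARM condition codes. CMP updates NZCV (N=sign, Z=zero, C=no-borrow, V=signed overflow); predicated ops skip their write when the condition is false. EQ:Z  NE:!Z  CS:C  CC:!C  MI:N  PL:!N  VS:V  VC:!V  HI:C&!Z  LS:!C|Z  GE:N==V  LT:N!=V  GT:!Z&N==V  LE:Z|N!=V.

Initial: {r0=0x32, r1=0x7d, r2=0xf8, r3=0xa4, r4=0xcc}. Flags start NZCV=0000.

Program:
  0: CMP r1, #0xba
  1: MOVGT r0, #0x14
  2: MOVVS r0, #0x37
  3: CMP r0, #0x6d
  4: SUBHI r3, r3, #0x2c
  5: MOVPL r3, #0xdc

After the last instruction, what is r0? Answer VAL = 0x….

0: ✓ CMP  NZCV=1001
1: ✓ MOVGT  r0←0x14
2: ✓ MOVVS  r0←0x37
3: ✓ CMP  NZCV=1000
4: · SUBHI
5: · MOVPL

VAL = 0x37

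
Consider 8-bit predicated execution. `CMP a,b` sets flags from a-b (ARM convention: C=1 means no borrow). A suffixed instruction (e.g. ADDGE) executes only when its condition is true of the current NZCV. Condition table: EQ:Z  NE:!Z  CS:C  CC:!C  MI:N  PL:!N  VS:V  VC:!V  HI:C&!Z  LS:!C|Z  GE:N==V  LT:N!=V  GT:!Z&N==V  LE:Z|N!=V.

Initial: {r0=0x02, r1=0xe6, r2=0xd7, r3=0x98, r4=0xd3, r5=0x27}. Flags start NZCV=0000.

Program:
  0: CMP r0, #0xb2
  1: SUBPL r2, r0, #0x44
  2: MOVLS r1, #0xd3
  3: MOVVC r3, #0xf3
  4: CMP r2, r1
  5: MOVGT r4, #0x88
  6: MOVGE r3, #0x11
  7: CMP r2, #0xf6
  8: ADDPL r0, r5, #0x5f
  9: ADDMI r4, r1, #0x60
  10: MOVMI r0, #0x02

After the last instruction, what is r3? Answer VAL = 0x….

VAL = 0xf3

[0] flags=0000 → (cmp)
[1] flags=0000 PL?T → r2=0xbe
[2] flags=0000 LS?T → r1=0xd3
[3] flags=0000 VC?T → r3=0xf3
[4] flags=1000 → (cmp)
[5] flags=1000 GT?F → skip
[6] flags=1000 GE?F → skip
[7] flags=1000 → (cmp)
[8] flags=1000 PL?F → skip
[9] flags=1000 MI?T → r4=0x33
[10] flags=1000 MI?T → r0=0x02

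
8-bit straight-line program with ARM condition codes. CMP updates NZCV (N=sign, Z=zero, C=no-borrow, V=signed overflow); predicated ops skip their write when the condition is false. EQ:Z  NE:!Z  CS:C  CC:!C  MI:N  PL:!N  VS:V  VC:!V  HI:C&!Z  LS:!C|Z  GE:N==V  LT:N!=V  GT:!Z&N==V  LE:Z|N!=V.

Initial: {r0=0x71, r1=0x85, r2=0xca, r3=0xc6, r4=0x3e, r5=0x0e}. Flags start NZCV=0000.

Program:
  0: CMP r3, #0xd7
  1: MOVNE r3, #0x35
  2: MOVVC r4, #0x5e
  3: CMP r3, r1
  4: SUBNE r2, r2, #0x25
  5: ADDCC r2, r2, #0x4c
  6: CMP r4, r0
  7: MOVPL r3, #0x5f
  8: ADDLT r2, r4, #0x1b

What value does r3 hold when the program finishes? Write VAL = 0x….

VAL = 0x35

[0] flags=1000 → (cmp)
[1] flags=1000 NE?T → r3=0x35
[2] flags=1000 VC?T → r4=0x5e
[3] flags=1001 → (cmp)
[4] flags=1001 NE?T → r2=0xa5
[5] flags=1001 CC?T → r2=0xf1
[6] flags=1000 → (cmp)
[7] flags=1000 PL?F → skip
[8] flags=1000 LT?T → r2=0x79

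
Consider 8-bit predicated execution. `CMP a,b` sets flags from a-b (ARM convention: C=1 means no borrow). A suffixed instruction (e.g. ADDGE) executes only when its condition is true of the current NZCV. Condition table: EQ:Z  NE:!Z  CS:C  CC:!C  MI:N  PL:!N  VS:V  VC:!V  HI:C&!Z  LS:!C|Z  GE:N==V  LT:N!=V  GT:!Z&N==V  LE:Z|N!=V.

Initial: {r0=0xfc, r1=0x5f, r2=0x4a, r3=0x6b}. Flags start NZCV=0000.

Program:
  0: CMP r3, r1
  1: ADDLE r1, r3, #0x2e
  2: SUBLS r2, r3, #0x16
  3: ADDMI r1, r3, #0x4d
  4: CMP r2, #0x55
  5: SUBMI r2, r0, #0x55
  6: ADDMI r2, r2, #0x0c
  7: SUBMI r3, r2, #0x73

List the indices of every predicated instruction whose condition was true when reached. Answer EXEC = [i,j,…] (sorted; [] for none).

EXEC = [5,6,7]

0: ✓ CMP  NZCV=0010
1: · ADDLE
2: · SUBLS
3: · ADDMI
4: ✓ CMP  NZCV=1000
5: ✓ SUBMI  r2←0xa7
6: ✓ ADDMI  r2←0xb3
7: ✓ SUBMI  r3←0x40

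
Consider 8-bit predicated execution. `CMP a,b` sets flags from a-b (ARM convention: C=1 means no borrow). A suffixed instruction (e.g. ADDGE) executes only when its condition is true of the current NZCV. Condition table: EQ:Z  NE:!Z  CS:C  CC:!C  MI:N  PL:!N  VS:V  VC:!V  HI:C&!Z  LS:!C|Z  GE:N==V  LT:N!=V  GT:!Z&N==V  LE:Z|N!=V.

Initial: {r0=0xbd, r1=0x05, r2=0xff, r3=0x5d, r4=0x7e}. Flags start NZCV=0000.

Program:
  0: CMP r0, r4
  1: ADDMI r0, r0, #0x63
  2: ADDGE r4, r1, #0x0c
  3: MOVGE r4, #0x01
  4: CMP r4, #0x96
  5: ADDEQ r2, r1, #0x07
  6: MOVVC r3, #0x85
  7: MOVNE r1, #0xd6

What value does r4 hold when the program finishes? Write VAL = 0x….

[0] flags=0011 → (cmp)
[1] flags=0011 MI?F → skip
[2] flags=0011 GE?F → skip
[3] flags=0011 GE?F → skip
[4] flags=1001 → (cmp)
[5] flags=1001 EQ?F → skip
[6] flags=1001 VC?F → skip
[7] flags=1001 NE?T → r1=0xd6

VAL = 0x7e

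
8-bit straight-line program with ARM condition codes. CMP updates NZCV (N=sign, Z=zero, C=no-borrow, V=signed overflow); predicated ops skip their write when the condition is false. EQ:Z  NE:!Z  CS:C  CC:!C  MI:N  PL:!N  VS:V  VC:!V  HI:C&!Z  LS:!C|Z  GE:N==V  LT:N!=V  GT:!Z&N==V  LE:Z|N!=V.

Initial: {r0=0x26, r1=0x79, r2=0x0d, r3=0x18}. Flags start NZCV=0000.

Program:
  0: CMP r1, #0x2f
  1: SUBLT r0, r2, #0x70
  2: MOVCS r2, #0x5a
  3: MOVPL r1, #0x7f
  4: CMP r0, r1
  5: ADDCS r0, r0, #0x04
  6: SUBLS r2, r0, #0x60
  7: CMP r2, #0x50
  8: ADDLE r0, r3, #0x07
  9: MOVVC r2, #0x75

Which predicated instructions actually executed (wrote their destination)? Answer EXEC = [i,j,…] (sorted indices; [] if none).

[0] flags=0010 → (cmp)
[1] flags=0010 LT?F → skip
[2] flags=0010 CS?T → r2=0x5a
[3] flags=0010 PL?T → r1=0x7f
[4] flags=1000 → (cmp)
[5] flags=1000 CS?F → skip
[6] flags=1000 LS?T → r2=0xc6
[7] flags=0011 → (cmp)
[8] flags=0011 LE?T → r0=0x1f
[9] flags=0011 VC?F → skip

EXEC = [2,3,6,8]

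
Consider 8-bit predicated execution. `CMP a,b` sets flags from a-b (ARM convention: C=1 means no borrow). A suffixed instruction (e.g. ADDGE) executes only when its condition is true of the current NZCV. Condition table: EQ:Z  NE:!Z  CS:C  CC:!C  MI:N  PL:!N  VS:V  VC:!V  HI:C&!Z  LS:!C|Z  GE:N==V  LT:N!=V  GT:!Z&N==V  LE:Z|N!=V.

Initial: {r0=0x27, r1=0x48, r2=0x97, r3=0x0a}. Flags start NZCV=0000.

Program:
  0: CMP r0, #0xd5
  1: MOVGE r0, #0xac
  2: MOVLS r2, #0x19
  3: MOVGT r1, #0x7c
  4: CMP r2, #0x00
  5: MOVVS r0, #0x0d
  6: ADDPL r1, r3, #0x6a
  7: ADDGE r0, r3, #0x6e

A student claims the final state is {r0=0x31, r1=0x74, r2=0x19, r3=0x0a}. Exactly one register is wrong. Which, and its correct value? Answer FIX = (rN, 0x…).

[0] flags=0000 → (cmp)
[1] flags=0000 GE?T → r0=0xac
[2] flags=0000 LS?T → r2=0x19
[3] flags=0000 GT?T → r1=0x7c
[4] flags=0010 → (cmp)
[5] flags=0010 VS?F → skip
[6] flags=0010 PL?T → r1=0x74
[7] flags=0010 GE?T → r0=0x78

FIX = (r0, 0x78)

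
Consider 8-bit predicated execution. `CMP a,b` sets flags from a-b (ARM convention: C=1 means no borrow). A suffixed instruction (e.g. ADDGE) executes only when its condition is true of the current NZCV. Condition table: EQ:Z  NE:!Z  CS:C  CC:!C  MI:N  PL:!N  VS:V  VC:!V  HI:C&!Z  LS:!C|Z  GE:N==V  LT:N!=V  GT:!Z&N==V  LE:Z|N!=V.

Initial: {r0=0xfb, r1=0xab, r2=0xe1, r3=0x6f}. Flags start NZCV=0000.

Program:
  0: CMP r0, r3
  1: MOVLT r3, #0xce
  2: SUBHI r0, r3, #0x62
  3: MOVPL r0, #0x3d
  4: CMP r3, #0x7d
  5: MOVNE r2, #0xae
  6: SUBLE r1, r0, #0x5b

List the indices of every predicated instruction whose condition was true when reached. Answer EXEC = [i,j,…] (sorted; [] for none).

0: ✓ CMP  NZCV=1010
1: ✓ MOVLT  r3←0xce
2: ✓ SUBHI  r0←0x6c
3: · MOVPL
4: ✓ CMP  NZCV=0011
5: ✓ MOVNE  r2←0xae
6: ✓ SUBLE  r1←0x11

EXEC = [1,2,5,6]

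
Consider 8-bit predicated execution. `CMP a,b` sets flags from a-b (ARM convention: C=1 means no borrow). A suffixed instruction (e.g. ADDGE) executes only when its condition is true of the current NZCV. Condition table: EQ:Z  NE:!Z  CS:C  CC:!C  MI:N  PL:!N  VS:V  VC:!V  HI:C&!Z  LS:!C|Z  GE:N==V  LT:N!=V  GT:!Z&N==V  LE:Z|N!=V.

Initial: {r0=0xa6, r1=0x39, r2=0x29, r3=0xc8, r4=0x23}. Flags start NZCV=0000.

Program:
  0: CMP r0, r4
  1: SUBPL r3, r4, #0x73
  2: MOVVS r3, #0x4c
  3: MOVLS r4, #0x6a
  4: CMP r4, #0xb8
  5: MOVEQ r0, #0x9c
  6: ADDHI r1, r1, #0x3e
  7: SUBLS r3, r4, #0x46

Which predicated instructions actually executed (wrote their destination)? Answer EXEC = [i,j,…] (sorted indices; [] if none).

0: ✓ CMP  NZCV=1010
1: · SUBPL
2: · MOVVS
3: · MOVLS
4: ✓ CMP  NZCV=0000
5: · MOVEQ
6: · ADDHI
7: ✓ SUBLS  r3←0xdd

EXEC = [7]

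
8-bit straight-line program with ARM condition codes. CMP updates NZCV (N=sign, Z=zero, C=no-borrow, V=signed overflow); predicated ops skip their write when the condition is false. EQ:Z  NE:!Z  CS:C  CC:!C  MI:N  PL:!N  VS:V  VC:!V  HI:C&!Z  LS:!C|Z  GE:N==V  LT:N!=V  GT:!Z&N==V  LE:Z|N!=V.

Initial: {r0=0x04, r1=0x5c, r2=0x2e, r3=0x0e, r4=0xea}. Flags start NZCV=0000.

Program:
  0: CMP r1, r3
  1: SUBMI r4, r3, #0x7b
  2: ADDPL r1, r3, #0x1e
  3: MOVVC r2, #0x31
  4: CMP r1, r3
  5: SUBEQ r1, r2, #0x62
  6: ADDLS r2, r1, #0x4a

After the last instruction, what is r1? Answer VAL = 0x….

VAL = 0x2c

[0] flags=0010 → (cmp)
[1] flags=0010 MI?F → skip
[2] flags=0010 PL?T → r1=0x2c
[3] flags=0010 VC?T → r2=0x31
[4] flags=0010 → (cmp)
[5] flags=0010 EQ?F → skip
[6] flags=0010 LS?F → skip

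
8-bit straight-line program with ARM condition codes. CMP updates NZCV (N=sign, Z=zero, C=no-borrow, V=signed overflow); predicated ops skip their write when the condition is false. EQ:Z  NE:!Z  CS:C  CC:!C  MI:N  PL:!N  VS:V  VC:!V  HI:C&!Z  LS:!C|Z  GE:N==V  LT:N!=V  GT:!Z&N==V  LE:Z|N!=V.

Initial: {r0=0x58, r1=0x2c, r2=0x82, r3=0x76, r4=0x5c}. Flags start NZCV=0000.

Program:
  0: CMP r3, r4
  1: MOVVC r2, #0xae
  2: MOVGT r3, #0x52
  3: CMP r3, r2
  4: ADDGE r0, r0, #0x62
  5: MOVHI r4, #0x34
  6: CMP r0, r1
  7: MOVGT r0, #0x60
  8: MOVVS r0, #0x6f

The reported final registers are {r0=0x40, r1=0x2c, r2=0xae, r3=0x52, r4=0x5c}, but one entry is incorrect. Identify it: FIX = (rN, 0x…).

FIX = (r0, 0xba)

[0] flags=0010 → (cmp)
[1] flags=0010 VC?T → r2=0xae
[2] flags=0010 GT?T → r3=0x52
[3] flags=1001 → (cmp)
[4] flags=1001 GE?T → r0=0xba
[5] flags=1001 HI?F → skip
[6] flags=1010 → (cmp)
[7] flags=1010 GT?F → skip
[8] flags=1010 VS?F → skip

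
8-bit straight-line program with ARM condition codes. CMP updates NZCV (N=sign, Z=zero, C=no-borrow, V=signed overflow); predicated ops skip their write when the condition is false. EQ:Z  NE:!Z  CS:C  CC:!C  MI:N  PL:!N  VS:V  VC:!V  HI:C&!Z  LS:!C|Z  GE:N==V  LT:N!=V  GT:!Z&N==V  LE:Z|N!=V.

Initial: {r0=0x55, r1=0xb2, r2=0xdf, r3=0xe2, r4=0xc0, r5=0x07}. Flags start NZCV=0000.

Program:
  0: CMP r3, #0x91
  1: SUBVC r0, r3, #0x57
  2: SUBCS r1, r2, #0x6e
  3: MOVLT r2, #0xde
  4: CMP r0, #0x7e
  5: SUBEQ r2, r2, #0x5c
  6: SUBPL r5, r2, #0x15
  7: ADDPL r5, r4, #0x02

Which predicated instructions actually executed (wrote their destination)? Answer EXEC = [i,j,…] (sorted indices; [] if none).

EXEC = [1,2,6,7]

0: ✓ CMP  NZCV=0010
1: ✓ SUBVC  r0←0x8b
2: ✓ SUBCS  r1←0x71
3: · MOVLT
4: ✓ CMP  NZCV=0011
5: · SUBEQ
6: ✓ SUBPL  r5←0xca
7: ✓ ADDPL  r5←0xc2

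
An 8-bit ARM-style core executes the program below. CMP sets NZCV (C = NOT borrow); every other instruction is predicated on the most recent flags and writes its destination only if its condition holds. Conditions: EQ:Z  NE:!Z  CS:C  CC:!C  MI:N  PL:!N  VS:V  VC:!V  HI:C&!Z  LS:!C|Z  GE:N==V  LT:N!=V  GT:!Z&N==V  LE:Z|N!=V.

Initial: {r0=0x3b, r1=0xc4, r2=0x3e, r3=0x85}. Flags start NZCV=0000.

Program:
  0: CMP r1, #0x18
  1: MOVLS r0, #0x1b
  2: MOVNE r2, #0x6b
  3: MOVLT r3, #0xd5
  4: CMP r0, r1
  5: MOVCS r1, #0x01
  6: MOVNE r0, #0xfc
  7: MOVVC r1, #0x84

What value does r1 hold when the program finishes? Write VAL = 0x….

0: ✓ CMP  NZCV=1010
1: · MOVLS
2: ✓ MOVNE  r2←0x6b
3: ✓ MOVLT  r3←0xd5
4: ✓ CMP  NZCV=0000
5: · MOVCS
6: ✓ MOVNE  r0←0xfc
7: ✓ MOVVC  r1←0x84

VAL = 0x84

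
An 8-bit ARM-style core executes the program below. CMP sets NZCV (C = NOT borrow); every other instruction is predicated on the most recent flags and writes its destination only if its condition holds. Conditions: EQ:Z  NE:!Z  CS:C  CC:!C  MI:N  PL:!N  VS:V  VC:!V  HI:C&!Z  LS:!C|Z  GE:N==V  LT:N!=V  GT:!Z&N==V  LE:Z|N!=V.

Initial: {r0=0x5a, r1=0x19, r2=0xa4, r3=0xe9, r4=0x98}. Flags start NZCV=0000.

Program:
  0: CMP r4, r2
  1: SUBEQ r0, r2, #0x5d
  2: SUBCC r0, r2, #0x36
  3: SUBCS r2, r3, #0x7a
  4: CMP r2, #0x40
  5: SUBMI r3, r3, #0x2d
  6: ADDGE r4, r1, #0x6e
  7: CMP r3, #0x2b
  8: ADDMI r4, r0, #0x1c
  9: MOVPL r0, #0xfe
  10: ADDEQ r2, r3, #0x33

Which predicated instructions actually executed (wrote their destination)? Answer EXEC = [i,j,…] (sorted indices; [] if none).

EXEC = [2,8]

[0] flags=1000 → (cmp)
[1] flags=1000 EQ?F → skip
[2] flags=1000 CC?T → r0=0x6e
[3] flags=1000 CS?F → skip
[4] flags=0011 → (cmp)
[5] flags=0011 MI?F → skip
[6] flags=0011 GE?F → skip
[7] flags=1010 → (cmp)
[8] flags=1010 MI?T → r4=0x8a
[9] flags=1010 PL?F → skip
[10] flags=1010 EQ?F → skip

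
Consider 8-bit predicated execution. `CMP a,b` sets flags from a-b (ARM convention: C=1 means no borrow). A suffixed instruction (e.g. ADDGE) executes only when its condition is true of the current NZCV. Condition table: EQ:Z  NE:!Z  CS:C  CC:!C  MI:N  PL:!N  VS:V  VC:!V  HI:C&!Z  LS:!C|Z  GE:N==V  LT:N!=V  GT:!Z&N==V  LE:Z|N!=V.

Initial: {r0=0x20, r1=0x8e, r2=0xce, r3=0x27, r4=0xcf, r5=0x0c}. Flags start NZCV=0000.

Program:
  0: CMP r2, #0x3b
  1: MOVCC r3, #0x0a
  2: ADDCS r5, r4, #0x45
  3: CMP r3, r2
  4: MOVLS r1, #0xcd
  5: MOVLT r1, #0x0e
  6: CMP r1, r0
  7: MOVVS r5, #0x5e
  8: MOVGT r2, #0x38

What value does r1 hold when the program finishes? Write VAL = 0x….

VAL = 0xcd

[0] flags=1010 → (cmp)
[1] flags=1010 CC?F → skip
[2] flags=1010 CS?T → r5=0x14
[3] flags=0000 → (cmp)
[4] flags=0000 LS?T → r1=0xcd
[5] flags=0000 LT?F → skip
[6] flags=1010 → (cmp)
[7] flags=1010 VS?F → skip
[8] flags=1010 GT?F → skip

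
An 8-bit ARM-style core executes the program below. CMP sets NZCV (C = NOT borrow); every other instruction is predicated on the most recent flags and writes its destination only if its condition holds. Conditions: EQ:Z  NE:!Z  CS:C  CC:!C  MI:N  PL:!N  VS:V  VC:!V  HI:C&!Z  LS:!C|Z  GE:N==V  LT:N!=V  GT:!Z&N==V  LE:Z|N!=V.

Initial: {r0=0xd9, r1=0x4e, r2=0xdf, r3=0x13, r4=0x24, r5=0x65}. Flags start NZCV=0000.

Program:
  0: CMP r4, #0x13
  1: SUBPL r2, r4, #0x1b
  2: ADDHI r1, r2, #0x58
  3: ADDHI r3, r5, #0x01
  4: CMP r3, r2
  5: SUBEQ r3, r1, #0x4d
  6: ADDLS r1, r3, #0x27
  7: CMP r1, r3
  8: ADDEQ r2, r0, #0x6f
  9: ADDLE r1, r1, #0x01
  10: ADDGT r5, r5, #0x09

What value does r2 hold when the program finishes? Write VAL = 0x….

0: ✓ CMP  NZCV=0010
1: ✓ SUBPL  r2←0x09
2: ✓ ADDHI  r1←0x61
3: ✓ ADDHI  r3←0x66
4: ✓ CMP  NZCV=0010
5: · SUBEQ
6: · ADDLS
7: ✓ CMP  NZCV=1000
8: · ADDEQ
9: ✓ ADDLE  r1←0x62
10: · ADDGT

VAL = 0x09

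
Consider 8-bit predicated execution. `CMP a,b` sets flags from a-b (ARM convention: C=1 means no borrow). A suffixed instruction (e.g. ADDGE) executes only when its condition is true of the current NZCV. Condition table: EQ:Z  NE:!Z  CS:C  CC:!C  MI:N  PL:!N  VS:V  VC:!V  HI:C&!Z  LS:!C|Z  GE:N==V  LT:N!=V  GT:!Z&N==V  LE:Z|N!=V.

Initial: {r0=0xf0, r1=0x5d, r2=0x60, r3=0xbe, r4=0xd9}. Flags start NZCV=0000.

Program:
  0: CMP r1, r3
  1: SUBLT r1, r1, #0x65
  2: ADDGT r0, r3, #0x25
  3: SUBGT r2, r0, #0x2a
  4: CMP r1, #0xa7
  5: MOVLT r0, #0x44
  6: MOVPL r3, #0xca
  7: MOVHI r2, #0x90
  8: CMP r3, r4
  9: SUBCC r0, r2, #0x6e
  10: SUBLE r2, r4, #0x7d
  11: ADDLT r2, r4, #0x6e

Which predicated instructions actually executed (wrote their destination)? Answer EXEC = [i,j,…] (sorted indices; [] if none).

0: ✓ CMP  NZCV=1001
1: · SUBLT
2: ✓ ADDGT  r0←0xe3
3: ✓ SUBGT  r2←0xb9
4: ✓ CMP  NZCV=1001
5: · MOVLT
6: · MOVPL
7: · MOVHI
8: ✓ CMP  NZCV=1000
9: ✓ SUBCC  r0←0x4b
10: ✓ SUBLE  r2←0x5c
11: ✓ ADDLT  r2←0x47

EXEC = [2,3,9,10,11]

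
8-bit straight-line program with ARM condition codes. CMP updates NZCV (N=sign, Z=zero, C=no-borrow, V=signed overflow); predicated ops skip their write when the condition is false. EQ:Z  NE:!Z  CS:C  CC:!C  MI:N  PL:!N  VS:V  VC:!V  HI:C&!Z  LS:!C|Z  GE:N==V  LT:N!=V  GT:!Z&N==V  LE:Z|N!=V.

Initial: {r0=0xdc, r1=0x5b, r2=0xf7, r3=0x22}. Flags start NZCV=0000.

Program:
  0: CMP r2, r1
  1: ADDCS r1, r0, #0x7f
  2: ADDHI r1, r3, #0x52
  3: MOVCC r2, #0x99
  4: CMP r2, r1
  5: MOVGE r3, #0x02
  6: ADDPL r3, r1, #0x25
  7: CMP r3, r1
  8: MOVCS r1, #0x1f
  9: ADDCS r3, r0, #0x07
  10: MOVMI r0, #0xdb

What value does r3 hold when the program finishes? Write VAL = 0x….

VAL = 0x22

0: ✓ CMP  NZCV=1010
1: ✓ ADDCS  r1←0x5b
2: ✓ ADDHI  r1←0x74
3: · MOVCC
4: ✓ CMP  NZCV=1010
5: · MOVGE
6: · ADDPL
7: ✓ CMP  NZCV=1000
8: · MOVCS
9: · ADDCS
10: ✓ MOVMI  r0←0xdb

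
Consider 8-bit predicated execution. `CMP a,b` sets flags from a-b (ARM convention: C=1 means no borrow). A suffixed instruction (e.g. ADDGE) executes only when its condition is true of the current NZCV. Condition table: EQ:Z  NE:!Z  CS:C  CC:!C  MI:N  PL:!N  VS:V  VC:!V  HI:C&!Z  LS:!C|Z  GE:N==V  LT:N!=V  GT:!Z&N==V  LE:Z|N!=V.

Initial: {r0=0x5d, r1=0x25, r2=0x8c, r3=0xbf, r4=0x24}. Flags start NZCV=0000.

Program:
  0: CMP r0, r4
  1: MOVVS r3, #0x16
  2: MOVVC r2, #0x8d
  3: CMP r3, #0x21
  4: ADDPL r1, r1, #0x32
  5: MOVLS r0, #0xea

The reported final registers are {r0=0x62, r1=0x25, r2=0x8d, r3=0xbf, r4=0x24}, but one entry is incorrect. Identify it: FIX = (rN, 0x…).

FIX = (r0, 0x5d)

0: ✓ CMP  NZCV=0010
1: · MOVVS
2: ✓ MOVVC  r2←0x8d
3: ✓ CMP  NZCV=1010
4: · ADDPL
5: · MOVLS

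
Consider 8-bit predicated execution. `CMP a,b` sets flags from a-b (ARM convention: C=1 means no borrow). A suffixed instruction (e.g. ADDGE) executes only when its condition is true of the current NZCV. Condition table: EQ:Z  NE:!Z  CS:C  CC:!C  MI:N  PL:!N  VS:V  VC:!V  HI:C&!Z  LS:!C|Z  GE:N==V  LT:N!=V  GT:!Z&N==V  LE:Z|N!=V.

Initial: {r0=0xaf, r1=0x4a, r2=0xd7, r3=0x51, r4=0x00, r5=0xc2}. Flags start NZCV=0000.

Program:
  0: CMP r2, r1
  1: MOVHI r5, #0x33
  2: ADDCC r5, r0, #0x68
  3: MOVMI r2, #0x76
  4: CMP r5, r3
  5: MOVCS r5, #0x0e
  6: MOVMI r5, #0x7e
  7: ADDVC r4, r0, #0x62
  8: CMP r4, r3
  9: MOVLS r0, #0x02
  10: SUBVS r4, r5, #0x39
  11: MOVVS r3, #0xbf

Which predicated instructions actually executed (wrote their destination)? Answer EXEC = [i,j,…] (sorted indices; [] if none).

EXEC = [1,3,6,7,9]

0: ✓ CMP  NZCV=1010
1: ✓ MOVHI  r5←0x33
2: · ADDCC
3: ✓ MOVMI  r2←0x76
4: ✓ CMP  NZCV=1000
5: · MOVCS
6: ✓ MOVMI  r5←0x7e
7: ✓ ADDVC  r4←0x11
8: ✓ CMP  NZCV=1000
9: ✓ MOVLS  r0←0x02
10: · SUBVS
11: · MOVVS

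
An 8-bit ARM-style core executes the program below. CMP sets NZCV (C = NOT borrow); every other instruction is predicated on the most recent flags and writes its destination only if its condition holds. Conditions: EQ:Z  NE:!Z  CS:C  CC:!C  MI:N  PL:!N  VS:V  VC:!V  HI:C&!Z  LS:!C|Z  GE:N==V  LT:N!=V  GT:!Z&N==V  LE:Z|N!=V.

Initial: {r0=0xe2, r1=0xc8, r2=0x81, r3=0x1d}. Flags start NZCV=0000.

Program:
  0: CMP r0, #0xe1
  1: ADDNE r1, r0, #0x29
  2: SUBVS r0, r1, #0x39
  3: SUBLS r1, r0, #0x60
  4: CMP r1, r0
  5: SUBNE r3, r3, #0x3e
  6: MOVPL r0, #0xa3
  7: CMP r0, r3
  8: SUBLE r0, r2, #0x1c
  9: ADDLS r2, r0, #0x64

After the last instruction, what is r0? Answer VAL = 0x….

VAL = 0x65

0: ✓ CMP  NZCV=0010
1: ✓ ADDNE  r1←0x0b
2: · SUBVS
3: · SUBLS
4: ✓ CMP  NZCV=0000
5: ✓ SUBNE  r3←0xdf
6: ✓ MOVPL  r0←0xa3
7: ✓ CMP  NZCV=1000
8: ✓ SUBLE  r0←0x65
9: ✓ ADDLS  r2←0xc9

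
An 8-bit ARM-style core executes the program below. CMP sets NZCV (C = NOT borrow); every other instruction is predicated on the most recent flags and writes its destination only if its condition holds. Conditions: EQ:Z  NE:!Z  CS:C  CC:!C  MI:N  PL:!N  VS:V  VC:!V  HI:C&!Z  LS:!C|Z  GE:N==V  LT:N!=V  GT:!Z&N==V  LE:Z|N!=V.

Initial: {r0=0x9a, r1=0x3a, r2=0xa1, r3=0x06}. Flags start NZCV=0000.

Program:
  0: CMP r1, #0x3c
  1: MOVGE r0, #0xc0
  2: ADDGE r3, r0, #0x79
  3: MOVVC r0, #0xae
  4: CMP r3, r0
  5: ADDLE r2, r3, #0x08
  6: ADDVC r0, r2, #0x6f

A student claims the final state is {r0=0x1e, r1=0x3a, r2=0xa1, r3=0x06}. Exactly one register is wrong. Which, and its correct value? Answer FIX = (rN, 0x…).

FIX = (r0, 0x10)

[0] flags=1000 → (cmp)
[1] flags=1000 GE?F → skip
[2] flags=1000 GE?F → skip
[3] flags=1000 VC?T → r0=0xae
[4] flags=0000 → (cmp)
[5] flags=0000 LE?F → skip
[6] flags=0000 VC?T → r0=0x10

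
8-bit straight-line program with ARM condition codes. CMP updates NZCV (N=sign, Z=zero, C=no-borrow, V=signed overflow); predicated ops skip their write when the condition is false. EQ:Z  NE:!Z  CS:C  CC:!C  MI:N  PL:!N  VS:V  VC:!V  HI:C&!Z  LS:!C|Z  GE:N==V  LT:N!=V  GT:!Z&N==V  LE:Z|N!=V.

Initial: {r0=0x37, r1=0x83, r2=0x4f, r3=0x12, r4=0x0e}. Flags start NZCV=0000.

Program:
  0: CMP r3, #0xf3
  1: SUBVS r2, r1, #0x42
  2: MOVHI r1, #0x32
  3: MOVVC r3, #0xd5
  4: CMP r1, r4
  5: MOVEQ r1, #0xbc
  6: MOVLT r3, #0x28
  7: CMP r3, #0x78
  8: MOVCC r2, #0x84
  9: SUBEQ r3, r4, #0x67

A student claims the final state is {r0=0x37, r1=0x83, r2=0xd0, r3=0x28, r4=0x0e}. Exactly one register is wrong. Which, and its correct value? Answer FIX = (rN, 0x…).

[0] flags=0000 → (cmp)
[1] flags=0000 VS?F → skip
[2] flags=0000 HI?F → skip
[3] flags=0000 VC?T → r3=0xd5
[4] flags=0011 → (cmp)
[5] flags=0011 EQ?F → skip
[6] flags=0011 LT?T → r3=0x28
[7] flags=1000 → (cmp)
[8] flags=1000 CC?T → r2=0x84
[9] flags=1000 EQ?F → skip

FIX = (r2, 0x84)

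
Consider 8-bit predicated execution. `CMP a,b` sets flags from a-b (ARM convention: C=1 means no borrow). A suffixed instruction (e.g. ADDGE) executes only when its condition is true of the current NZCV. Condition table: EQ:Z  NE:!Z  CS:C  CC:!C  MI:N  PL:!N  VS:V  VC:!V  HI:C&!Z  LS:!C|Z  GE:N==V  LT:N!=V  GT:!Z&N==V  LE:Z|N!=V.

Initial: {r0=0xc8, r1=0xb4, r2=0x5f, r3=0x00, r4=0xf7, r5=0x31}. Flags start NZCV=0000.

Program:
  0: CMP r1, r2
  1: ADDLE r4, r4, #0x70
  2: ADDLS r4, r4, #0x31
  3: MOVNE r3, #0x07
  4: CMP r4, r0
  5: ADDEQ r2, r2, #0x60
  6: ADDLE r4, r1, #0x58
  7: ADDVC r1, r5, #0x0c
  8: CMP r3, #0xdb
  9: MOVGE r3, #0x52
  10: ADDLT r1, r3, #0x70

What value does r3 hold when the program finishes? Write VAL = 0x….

[0] flags=0011 → (cmp)
[1] flags=0011 LE?T → r4=0x67
[2] flags=0011 LS?F → skip
[3] flags=0011 NE?T → r3=0x07
[4] flags=1001 → (cmp)
[5] flags=1001 EQ?F → skip
[6] flags=1001 LE?F → skip
[7] flags=1001 VC?F → skip
[8] flags=0000 → (cmp)
[9] flags=0000 GE?T → r3=0x52
[10] flags=0000 LT?F → skip

VAL = 0x52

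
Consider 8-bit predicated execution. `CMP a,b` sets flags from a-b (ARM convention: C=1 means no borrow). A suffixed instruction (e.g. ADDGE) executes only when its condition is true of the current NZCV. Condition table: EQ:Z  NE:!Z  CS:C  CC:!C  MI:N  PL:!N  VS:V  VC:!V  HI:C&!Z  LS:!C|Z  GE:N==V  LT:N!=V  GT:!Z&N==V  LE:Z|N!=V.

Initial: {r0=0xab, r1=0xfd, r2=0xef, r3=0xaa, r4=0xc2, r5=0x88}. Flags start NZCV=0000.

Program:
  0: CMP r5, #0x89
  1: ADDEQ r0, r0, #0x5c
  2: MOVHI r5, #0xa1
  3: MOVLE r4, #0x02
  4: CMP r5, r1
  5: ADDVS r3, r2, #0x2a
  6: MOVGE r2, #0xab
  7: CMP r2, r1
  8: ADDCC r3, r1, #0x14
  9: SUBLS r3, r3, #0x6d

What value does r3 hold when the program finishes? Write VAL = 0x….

0: ✓ CMP  NZCV=1000
1: · ADDEQ
2: · MOVHI
3: ✓ MOVLE  r4←0x02
4: ✓ CMP  NZCV=1000
5: · ADDVS
6: · MOVGE
7: ✓ CMP  NZCV=1000
8: ✓ ADDCC  r3←0x11
9: ✓ SUBLS  r3←0xa4

VAL = 0xa4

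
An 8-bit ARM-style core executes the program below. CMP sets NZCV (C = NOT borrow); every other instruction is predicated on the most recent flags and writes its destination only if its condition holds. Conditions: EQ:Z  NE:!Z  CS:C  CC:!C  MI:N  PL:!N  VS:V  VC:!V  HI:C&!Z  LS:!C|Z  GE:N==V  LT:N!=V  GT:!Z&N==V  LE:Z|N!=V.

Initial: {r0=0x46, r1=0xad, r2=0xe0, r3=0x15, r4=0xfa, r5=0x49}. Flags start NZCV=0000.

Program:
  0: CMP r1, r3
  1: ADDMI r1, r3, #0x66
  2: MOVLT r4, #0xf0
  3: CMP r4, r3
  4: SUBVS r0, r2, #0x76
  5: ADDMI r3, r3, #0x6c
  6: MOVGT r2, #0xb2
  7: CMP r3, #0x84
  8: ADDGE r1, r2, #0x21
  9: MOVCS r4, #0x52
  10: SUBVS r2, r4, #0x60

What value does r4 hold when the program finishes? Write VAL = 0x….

VAL = 0xf0

[0] flags=1010 → (cmp)
[1] flags=1010 MI?T → r1=0x7b
[2] flags=1010 LT?T → r4=0xf0
[3] flags=1010 → (cmp)
[4] flags=1010 VS?F → skip
[5] flags=1010 MI?T → r3=0x81
[6] flags=1010 GT?F → skip
[7] flags=1000 → (cmp)
[8] flags=1000 GE?F → skip
[9] flags=1000 CS?F → skip
[10] flags=1000 VS?F → skip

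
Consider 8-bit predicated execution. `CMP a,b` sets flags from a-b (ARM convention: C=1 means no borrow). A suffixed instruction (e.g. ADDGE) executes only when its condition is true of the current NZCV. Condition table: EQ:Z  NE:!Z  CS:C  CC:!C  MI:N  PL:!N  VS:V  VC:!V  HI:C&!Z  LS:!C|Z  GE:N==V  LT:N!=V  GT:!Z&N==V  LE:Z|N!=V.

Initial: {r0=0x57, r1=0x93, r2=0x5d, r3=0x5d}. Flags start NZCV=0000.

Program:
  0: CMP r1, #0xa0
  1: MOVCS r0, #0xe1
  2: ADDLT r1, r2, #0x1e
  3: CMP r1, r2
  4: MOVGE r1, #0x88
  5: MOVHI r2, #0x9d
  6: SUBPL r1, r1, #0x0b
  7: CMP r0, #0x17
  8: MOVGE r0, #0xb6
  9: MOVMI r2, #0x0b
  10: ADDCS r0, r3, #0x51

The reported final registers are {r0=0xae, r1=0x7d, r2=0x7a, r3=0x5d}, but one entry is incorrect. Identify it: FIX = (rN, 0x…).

FIX = (r2, 0x9d)

0: ✓ CMP  NZCV=1000
1: · MOVCS
2: ✓ ADDLT  r1←0x7b
3: ✓ CMP  NZCV=0010
4: ✓ MOVGE  r1←0x88
5: ✓ MOVHI  r2←0x9d
6: ✓ SUBPL  r1←0x7d
7: ✓ CMP  NZCV=0010
8: ✓ MOVGE  r0←0xb6
9: · MOVMI
10: ✓ ADDCS  r0←0xae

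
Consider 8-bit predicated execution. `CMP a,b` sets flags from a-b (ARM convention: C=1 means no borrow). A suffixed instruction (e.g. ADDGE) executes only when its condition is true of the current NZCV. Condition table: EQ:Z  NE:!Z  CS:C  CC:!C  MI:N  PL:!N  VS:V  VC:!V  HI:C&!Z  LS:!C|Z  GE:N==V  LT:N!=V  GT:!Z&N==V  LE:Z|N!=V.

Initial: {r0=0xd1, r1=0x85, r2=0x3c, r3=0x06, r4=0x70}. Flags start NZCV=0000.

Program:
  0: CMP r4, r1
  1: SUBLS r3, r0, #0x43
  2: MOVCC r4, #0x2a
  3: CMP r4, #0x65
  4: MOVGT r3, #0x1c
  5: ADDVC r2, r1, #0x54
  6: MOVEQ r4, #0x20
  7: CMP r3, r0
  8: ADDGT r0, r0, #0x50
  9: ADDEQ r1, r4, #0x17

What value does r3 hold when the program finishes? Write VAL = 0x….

0: ✓ CMP  NZCV=1001
1: ✓ SUBLS  r3←0x8e
2: ✓ MOVCC  r4←0x2a
3: ✓ CMP  NZCV=1000
4: · MOVGT
5: ✓ ADDVC  r2←0xd9
6: · MOVEQ
7: ✓ CMP  NZCV=1000
8: · ADDGT
9: · ADDEQ

VAL = 0x8e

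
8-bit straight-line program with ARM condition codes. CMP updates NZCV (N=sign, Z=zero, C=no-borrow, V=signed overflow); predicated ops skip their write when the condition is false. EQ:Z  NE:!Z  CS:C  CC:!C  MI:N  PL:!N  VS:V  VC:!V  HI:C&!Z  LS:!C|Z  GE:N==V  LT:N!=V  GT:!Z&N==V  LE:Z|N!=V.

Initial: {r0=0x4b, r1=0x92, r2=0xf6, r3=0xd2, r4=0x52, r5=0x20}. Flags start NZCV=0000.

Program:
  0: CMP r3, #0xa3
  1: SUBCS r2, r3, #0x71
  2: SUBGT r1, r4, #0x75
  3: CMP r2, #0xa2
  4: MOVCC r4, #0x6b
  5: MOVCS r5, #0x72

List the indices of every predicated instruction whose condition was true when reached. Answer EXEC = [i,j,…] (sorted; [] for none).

[0] flags=0010 → (cmp)
[1] flags=0010 CS?T → r2=0x61
[2] flags=0010 GT?T → r1=0xdd
[3] flags=1001 → (cmp)
[4] flags=1001 CC?T → r4=0x6b
[5] flags=1001 CS?F → skip

EXEC = [1,2,4]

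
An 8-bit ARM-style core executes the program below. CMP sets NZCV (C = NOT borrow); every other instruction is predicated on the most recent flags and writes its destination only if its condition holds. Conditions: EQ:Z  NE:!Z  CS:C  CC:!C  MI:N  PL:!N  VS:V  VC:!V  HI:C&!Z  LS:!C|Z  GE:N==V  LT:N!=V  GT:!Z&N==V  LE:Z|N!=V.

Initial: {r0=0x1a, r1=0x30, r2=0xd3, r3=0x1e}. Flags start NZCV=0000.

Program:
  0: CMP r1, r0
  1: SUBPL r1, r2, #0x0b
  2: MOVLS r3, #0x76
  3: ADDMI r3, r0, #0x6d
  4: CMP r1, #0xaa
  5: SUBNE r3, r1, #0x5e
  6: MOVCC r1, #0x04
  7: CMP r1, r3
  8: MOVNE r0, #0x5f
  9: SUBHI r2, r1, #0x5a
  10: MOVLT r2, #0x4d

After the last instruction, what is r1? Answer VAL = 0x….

VAL = 0xc8

0: ✓ CMP  NZCV=0010
1: ✓ SUBPL  r1←0xc8
2: · MOVLS
3: · ADDMI
4: ✓ CMP  NZCV=0010
5: ✓ SUBNE  r3←0x6a
6: · MOVCC
7: ✓ CMP  NZCV=0011
8: ✓ MOVNE  r0←0x5f
9: ✓ SUBHI  r2←0x6e
10: ✓ MOVLT  r2←0x4d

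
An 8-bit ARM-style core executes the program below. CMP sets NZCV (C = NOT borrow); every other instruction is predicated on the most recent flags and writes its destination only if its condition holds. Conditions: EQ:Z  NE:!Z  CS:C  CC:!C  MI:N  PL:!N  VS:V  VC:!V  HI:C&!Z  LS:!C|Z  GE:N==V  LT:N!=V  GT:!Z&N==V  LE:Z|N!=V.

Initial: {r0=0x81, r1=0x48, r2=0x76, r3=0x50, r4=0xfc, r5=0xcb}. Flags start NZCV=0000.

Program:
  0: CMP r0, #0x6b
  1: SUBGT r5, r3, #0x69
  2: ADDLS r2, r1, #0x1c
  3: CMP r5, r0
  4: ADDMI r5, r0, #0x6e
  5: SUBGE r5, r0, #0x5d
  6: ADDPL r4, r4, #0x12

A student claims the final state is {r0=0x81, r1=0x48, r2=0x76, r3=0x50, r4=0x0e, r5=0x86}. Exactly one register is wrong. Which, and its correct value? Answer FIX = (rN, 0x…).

0: ✓ CMP  NZCV=0011
1: · SUBGT
2: · ADDLS
3: ✓ CMP  NZCV=0010
4: · ADDMI
5: ✓ SUBGE  r5←0x24
6: ✓ ADDPL  r4←0x0e

FIX = (r5, 0x24)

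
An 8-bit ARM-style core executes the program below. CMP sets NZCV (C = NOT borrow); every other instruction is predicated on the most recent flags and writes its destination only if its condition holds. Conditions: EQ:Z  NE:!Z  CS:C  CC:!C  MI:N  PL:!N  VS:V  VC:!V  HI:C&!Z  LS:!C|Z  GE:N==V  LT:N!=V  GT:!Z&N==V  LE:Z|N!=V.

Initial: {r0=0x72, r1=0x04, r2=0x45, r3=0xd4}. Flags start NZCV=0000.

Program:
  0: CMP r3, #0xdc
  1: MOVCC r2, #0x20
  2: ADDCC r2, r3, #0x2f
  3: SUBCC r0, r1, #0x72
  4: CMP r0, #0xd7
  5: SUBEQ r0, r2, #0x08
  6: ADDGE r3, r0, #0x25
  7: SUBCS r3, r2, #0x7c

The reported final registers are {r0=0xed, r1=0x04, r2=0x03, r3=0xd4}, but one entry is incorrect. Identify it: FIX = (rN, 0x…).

[0] flags=1000 → (cmp)
[1] flags=1000 CC?T → r2=0x20
[2] flags=1000 CC?T → r2=0x03
[3] flags=1000 CC?T → r0=0x92
[4] flags=1000 → (cmp)
[5] flags=1000 EQ?F → skip
[6] flags=1000 GE?F → skip
[7] flags=1000 CS?F → skip

FIX = (r0, 0x92)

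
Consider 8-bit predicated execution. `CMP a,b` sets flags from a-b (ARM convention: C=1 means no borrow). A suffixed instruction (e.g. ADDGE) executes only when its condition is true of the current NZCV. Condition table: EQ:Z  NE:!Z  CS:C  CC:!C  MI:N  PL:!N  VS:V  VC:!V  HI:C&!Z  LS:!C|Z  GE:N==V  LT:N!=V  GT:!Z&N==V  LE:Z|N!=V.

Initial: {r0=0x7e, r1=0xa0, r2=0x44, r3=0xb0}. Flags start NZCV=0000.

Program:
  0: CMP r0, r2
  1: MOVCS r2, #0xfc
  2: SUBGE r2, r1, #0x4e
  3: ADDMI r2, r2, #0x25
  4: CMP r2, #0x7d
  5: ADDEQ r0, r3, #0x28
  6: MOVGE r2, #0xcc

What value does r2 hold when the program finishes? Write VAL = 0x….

0: ✓ CMP  NZCV=0010
1: ✓ MOVCS  r2←0xfc
2: ✓ SUBGE  r2←0x52
3: · ADDMI
4: ✓ CMP  NZCV=1000
5: · ADDEQ
6: · MOVGE

VAL = 0x52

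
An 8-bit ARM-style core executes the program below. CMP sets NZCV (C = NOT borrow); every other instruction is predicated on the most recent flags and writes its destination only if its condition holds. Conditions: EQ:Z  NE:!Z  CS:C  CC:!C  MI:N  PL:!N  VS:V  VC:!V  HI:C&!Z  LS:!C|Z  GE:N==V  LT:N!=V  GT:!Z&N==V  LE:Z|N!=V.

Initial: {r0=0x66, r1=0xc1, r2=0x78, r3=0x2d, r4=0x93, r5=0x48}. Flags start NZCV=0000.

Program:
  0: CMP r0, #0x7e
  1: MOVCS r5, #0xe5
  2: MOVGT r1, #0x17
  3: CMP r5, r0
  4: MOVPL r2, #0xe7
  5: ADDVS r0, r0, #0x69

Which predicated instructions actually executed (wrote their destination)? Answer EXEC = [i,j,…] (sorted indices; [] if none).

EXEC = []

[0] flags=1000 → (cmp)
[1] flags=1000 CS?F → skip
[2] flags=1000 GT?F → skip
[3] flags=1000 → (cmp)
[4] flags=1000 PL?F → skip
[5] flags=1000 VS?F → skip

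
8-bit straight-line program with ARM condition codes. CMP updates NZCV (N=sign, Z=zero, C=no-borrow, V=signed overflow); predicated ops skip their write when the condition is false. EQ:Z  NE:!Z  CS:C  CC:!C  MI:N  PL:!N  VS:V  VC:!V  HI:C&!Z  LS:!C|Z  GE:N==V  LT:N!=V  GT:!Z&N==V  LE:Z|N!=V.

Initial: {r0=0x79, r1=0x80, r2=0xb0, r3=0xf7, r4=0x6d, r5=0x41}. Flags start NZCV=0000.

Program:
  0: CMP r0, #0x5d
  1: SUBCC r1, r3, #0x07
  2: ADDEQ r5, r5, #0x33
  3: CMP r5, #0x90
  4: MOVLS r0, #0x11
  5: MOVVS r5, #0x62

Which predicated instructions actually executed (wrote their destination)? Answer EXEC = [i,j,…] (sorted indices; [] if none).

EXEC = [4,5]

0: ✓ CMP  NZCV=0010
1: · SUBCC
2: · ADDEQ
3: ✓ CMP  NZCV=1001
4: ✓ MOVLS  r0←0x11
5: ✓ MOVVS  r5←0x62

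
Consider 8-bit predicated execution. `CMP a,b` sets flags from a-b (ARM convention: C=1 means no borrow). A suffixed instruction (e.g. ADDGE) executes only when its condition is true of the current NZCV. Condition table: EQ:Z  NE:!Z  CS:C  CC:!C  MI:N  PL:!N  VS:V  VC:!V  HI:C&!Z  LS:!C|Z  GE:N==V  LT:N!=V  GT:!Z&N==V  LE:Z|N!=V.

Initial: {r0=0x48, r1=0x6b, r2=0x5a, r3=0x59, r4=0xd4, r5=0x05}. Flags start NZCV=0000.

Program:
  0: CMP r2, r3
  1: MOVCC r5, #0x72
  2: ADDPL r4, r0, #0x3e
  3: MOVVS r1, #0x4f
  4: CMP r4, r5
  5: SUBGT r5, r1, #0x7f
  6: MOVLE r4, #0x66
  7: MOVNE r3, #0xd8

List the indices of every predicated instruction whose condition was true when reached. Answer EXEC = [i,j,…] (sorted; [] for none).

EXEC = [2,6,7]

[0] flags=0010 → (cmp)
[1] flags=0010 CC?F → skip
[2] flags=0010 PL?T → r4=0x86
[3] flags=0010 VS?F → skip
[4] flags=1010 → (cmp)
[5] flags=1010 GT?F → skip
[6] flags=1010 LE?T → r4=0x66
[7] flags=1010 NE?T → r3=0xd8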